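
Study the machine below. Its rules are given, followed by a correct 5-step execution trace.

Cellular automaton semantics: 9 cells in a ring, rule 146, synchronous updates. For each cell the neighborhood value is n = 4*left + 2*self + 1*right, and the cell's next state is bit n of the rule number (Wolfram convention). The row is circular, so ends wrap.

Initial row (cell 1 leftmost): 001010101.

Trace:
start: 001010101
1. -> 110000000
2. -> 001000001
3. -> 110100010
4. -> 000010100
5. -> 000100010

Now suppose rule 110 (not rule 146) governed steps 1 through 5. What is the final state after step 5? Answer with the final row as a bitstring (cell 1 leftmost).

010001100

(re-executing steps 1..5 under rule 110; state before step 1: 001010101)
1. -> 011111111
2. -> 110000001
3. -> 010000011
4. -> 110000111
5. -> 010001100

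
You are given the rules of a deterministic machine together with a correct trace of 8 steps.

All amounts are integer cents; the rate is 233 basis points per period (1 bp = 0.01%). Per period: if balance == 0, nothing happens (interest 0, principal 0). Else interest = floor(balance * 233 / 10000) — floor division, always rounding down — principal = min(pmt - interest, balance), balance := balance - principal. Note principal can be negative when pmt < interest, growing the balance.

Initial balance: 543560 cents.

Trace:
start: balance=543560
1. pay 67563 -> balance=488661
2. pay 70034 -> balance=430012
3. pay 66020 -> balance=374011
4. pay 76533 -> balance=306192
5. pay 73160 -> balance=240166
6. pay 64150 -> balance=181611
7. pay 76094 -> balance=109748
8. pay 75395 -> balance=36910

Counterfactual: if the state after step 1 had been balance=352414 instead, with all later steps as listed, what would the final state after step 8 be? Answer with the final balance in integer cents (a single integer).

0

state after step 1 := balance=352414
2. pay 70034 -> balance=290591
3. pay 66020 -> balance=231341
4. pay 76533 -> balance=160198
5. pay 73160 -> balance=90770
6. pay 64150 -> balance=28734
7. pay 76094 -> balance=0
8. pay 75395 -> balance=0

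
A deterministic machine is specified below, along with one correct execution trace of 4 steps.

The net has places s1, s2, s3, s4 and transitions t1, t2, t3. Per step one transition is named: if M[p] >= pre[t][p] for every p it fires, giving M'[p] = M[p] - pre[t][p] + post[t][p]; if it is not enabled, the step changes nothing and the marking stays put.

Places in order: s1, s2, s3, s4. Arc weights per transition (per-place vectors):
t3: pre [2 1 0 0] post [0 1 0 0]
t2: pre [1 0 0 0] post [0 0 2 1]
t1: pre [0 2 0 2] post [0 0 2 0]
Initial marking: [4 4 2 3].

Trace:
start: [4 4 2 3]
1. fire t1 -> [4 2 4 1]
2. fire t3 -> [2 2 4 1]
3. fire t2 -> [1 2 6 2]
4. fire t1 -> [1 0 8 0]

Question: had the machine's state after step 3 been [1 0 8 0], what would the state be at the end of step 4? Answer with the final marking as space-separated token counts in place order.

1 0 8 0

state after step 3 := [1 0 8 0]
4. fire t1 -> [1 0 8 0]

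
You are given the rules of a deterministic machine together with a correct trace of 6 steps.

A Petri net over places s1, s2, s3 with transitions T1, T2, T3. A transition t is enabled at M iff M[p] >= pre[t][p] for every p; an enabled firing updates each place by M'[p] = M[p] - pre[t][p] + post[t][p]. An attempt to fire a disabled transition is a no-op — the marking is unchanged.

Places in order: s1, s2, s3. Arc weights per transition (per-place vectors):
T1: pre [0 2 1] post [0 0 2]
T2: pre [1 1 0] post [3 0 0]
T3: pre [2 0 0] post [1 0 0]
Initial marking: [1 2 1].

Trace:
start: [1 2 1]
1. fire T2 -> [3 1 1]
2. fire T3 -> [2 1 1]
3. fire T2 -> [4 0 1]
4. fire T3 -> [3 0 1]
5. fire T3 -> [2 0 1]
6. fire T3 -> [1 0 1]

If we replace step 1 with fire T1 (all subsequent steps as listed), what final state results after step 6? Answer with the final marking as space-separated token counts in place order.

(re-executing from step 1 with the substitution; state before step 1: [1 2 1])
1. fire T1 -> [1 0 2]
2. fire T3 -> [1 0 2]
3. fire T2 -> [1 0 2]
4. fire T3 -> [1 0 2]
5. fire T3 -> [1 0 2]
6. fire T3 -> [1 0 2]

1 0 2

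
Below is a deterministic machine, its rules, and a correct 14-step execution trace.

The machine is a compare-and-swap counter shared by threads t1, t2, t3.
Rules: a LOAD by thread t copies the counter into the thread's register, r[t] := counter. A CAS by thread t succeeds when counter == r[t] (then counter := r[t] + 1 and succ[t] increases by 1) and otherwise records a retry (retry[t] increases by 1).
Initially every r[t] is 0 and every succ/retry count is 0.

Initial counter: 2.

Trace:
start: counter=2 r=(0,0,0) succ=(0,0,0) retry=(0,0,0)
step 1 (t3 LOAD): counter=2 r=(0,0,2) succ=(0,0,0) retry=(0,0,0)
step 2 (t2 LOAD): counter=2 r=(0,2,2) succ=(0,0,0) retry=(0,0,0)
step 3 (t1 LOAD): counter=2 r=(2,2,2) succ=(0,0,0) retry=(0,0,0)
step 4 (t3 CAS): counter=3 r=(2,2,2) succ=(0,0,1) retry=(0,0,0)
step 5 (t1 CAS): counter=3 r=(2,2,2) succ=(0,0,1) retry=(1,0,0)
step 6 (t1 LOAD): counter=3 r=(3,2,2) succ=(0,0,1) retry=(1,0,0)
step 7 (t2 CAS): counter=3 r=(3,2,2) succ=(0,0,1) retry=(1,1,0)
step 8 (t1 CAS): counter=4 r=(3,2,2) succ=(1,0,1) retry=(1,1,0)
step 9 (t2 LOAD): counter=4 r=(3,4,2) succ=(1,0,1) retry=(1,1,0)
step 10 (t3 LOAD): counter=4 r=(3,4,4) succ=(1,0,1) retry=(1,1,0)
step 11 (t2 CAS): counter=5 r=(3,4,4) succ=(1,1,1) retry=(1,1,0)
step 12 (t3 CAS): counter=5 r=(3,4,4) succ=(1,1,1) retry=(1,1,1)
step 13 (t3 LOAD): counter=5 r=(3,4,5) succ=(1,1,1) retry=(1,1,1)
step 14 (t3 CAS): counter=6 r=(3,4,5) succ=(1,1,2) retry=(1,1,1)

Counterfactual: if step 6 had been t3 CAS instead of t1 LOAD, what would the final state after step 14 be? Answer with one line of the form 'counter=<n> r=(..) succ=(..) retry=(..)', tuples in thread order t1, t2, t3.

(re-executing from step 6 with the substitution; state before step 6: counter=3 r=(2,2,2) succ=(0,0,1) retry=(1,0,0))
step 6 (t3 CAS): counter=3 r=(2,2,2) succ=(0,0,1) retry=(1,0,1)
step 7 (t2 CAS): counter=3 r=(2,2,2) succ=(0,0,1) retry=(1,1,1)
step 8 (t1 CAS): counter=3 r=(2,2,2) succ=(0,0,1) retry=(2,1,1)
step 9 (t2 LOAD): counter=3 r=(2,3,2) succ=(0,0,1) retry=(2,1,1)
step 10 (t3 LOAD): counter=3 r=(2,3,3) succ=(0,0,1) retry=(2,1,1)
step 11 (t2 CAS): counter=4 r=(2,3,3) succ=(0,1,1) retry=(2,1,1)
step 12 (t3 CAS): counter=4 r=(2,3,3) succ=(0,1,1) retry=(2,1,2)
step 13 (t3 LOAD): counter=4 r=(2,3,4) succ=(0,1,1) retry=(2,1,2)
step 14 (t3 CAS): counter=5 r=(2,3,4) succ=(0,1,2) retry=(2,1,2)

counter=5 r=(2,3,4) succ=(0,1,2) retry=(2,1,2)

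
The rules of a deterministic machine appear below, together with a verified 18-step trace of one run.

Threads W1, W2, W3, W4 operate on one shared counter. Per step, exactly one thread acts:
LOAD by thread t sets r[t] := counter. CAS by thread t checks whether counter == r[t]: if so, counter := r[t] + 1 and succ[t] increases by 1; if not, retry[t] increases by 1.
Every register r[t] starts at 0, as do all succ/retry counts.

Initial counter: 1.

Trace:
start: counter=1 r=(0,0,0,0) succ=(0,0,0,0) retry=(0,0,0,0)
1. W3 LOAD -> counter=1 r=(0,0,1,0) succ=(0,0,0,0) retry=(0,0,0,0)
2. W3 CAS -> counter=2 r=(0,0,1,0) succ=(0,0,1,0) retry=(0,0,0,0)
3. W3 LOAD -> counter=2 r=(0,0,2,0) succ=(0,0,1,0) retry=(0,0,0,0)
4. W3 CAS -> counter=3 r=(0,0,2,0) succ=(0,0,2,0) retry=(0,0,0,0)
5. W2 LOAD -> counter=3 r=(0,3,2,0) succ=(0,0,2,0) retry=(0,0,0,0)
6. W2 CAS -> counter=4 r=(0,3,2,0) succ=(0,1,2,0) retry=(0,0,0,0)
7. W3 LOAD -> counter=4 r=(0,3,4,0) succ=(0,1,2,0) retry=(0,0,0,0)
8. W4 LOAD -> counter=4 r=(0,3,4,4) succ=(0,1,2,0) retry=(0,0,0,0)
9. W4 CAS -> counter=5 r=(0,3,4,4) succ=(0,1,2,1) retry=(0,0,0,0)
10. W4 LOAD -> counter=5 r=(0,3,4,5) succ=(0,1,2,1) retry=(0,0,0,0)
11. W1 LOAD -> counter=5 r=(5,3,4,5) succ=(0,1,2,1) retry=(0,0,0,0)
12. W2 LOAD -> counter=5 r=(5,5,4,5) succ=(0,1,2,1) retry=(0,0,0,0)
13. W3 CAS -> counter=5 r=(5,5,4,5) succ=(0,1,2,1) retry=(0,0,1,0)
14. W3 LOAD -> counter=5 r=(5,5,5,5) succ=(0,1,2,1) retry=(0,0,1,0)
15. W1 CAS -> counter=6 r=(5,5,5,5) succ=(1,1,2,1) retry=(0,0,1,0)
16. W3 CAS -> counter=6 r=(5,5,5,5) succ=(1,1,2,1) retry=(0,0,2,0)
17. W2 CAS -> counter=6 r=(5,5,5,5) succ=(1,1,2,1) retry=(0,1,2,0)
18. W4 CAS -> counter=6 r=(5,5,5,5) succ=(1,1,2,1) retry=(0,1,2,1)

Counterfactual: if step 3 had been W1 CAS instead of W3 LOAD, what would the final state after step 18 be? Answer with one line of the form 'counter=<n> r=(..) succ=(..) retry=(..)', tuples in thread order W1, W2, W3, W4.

(re-executing from step 3 with the substitution; state before step 3: counter=2 r=(0,0,1,0) succ=(0,0,1,0) retry=(0,0,0,0))
3. W1 CAS -> counter=2 r=(0,0,1,0) succ=(0,0,1,0) retry=(1,0,0,0)
4. W3 CAS -> counter=2 r=(0,0,1,0) succ=(0,0,1,0) retry=(1,0,1,0)
5. W2 LOAD -> counter=2 r=(0,2,1,0) succ=(0,0,1,0) retry=(1,0,1,0)
6. W2 CAS -> counter=3 r=(0,2,1,0) succ=(0,1,1,0) retry=(1,0,1,0)
7. W3 LOAD -> counter=3 r=(0,2,3,0) succ=(0,1,1,0) retry=(1,0,1,0)
8. W4 LOAD -> counter=3 r=(0,2,3,3) succ=(0,1,1,0) retry=(1,0,1,0)
9. W4 CAS -> counter=4 r=(0,2,3,3) succ=(0,1,1,1) retry=(1,0,1,0)
10. W4 LOAD -> counter=4 r=(0,2,3,4) succ=(0,1,1,1) retry=(1,0,1,0)
11. W1 LOAD -> counter=4 r=(4,2,3,4) succ=(0,1,1,1) retry=(1,0,1,0)
12. W2 LOAD -> counter=4 r=(4,4,3,4) succ=(0,1,1,1) retry=(1,0,1,0)
13. W3 CAS -> counter=4 r=(4,4,3,4) succ=(0,1,1,1) retry=(1,0,2,0)
14. W3 LOAD -> counter=4 r=(4,4,4,4) succ=(0,1,1,1) retry=(1,0,2,0)
15. W1 CAS -> counter=5 r=(4,4,4,4) succ=(1,1,1,1) retry=(1,0,2,0)
16. W3 CAS -> counter=5 r=(4,4,4,4) succ=(1,1,1,1) retry=(1,0,3,0)
17. W2 CAS -> counter=5 r=(4,4,4,4) succ=(1,1,1,1) retry=(1,1,3,0)
18. W4 CAS -> counter=5 r=(4,4,4,4) succ=(1,1,1,1) retry=(1,1,3,1)

counter=5 r=(4,4,4,4) succ=(1,1,1,1) retry=(1,1,3,1)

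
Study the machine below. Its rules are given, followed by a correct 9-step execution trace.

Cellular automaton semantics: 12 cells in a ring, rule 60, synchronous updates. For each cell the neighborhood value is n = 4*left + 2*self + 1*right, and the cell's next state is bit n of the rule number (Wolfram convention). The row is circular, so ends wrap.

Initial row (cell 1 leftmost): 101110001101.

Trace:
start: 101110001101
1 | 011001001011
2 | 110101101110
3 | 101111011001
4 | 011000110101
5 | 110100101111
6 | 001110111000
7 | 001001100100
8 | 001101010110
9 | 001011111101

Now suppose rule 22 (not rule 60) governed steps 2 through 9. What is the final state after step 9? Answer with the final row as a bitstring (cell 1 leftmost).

011100001110

(re-executing steps 2..9 under rule 22; state before step 2: 011001001011)
2 | 000111111000
3 | 001000000100
4 | 011100001110
5 | 100010010001
6 | 010111111010
7 | 110000000011
8 | 001000000100
9 | 011100001110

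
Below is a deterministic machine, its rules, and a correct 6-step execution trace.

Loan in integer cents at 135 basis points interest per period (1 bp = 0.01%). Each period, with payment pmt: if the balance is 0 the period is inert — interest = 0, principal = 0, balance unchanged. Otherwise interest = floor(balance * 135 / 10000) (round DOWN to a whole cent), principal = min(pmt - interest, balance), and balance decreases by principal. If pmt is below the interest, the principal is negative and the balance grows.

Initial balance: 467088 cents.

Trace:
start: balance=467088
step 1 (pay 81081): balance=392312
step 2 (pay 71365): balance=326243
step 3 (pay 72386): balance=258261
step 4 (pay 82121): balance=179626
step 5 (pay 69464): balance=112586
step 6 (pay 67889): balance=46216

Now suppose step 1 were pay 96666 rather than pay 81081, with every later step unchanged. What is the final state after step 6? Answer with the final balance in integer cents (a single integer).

(re-executing from step 1 with the substitution; state before step 1: balance=467088)
step 1 (pay 96666): balance=376727
step 2 (pay 71365): balance=310447
step 3 (pay 72386): balance=242252
step 4 (pay 82121): balance=163401
step 5 (pay 69464): balance=96142
step 6 (pay 67889): balance=29550

29550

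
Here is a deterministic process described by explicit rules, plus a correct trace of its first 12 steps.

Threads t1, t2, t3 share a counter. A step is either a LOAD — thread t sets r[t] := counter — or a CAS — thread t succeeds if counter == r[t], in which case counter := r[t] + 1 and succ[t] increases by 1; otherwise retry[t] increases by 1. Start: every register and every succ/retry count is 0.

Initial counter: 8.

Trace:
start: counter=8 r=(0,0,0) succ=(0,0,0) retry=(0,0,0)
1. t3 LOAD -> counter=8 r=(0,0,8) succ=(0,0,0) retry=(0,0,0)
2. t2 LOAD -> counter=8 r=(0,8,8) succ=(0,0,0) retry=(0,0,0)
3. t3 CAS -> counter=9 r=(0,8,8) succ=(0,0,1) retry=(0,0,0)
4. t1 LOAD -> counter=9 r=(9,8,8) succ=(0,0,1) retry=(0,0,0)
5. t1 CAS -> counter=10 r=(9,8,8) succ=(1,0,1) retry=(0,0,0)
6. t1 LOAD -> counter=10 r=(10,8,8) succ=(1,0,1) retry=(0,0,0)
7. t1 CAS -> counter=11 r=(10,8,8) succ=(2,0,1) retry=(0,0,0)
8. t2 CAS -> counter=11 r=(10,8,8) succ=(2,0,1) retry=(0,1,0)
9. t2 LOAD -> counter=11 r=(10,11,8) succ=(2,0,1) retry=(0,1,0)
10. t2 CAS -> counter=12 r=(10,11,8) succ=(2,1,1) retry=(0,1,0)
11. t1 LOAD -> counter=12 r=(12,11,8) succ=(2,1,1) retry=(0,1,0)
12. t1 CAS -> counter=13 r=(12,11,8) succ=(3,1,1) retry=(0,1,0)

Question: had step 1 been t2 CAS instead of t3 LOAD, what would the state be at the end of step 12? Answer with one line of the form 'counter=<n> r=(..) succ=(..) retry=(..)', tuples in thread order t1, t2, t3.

(re-executing from step 1 with the substitution; state before step 1: counter=8 r=(0,0,0) succ=(0,0,0) retry=(0,0,0))
1. t2 CAS -> counter=8 r=(0,0,0) succ=(0,0,0) retry=(0,1,0)
2. t2 LOAD -> counter=8 r=(0,8,0) succ=(0,0,0) retry=(0,1,0)
3. t3 CAS -> counter=8 r=(0,8,0) succ=(0,0,0) retry=(0,1,1)
4. t1 LOAD -> counter=8 r=(8,8,0) succ=(0,0,0) retry=(0,1,1)
5. t1 CAS -> counter=9 r=(8,8,0) succ=(1,0,0) retry=(0,1,1)
6. t1 LOAD -> counter=9 r=(9,8,0) succ=(1,0,0) retry=(0,1,1)
7. t1 CAS -> counter=10 r=(9,8,0) succ=(2,0,0) retry=(0,1,1)
8. t2 CAS -> counter=10 r=(9,8,0) succ=(2,0,0) retry=(0,2,1)
9. t2 LOAD -> counter=10 r=(9,10,0) succ=(2,0,0) retry=(0,2,1)
10. t2 CAS -> counter=11 r=(9,10,0) succ=(2,1,0) retry=(0,2,1)
11. t1 LOAD -> counter=11 r=(11,10,0) succ=(2,1,0) retry=(0,2,1)
12. t1 CAS -> counter=12 r=(11,10,0) succ=(3,1,0) retry=(0,2,1)

counter=12 r=(11,10,0) succ=(3,1,0) retry=(0,2,1)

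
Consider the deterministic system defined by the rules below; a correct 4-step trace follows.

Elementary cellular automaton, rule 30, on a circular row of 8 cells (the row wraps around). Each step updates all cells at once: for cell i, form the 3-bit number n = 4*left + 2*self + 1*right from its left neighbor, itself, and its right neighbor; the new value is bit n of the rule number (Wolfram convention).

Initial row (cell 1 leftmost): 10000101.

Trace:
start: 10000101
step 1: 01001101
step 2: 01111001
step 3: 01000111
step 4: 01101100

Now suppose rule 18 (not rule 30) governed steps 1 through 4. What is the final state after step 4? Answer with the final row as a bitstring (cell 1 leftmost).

10000100

(re-executing steps 1..4 under rule 18; state before step 1: 10000101)
step 1: 01001000
step 2: 10110100
step 3: 00000011
step 4: 10000100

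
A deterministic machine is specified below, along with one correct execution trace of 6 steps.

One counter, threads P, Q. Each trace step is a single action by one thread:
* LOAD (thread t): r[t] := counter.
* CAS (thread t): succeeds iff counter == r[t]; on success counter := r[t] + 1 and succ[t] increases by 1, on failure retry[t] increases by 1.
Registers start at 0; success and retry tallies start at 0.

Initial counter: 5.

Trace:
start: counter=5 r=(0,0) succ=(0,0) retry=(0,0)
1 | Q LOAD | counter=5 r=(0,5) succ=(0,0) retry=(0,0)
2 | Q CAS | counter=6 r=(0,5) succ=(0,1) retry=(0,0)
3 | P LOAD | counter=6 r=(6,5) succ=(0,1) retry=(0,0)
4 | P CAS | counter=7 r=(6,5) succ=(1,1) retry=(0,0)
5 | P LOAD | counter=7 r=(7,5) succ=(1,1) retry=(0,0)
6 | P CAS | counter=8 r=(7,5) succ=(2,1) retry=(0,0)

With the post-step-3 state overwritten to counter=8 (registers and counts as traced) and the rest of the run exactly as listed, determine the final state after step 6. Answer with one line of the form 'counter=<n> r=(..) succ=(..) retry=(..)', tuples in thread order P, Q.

counter=9 r=(8,5) succ=(1,1) retry=(1,0)

state after step 3 := counter=8 r=(6,5) succ=(0,1) retry=(0,0)
4 | P CAS | counter=8 r=(6,5) succ=(0,1) retry=(1,0)
5 | P LOAD | counter=8 r=(8,5) succ=(0,1) retry=(1,0)
6 | P CAS | counter=9 r=(8,5) succ=(1,1) retry=(1,0)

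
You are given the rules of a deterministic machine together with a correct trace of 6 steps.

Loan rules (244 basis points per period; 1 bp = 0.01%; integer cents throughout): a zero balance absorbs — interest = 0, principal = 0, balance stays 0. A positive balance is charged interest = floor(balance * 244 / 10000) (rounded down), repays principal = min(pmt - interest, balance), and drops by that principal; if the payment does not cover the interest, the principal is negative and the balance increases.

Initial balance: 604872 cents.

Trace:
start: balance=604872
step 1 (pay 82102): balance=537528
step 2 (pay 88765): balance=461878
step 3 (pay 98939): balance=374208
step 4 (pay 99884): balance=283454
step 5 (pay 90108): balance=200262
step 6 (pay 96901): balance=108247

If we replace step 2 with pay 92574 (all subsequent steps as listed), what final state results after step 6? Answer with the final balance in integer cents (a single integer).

104052

(re-executing from step 2 with the substitution; state before step 2: balance=537528)
step 2 (pay 92574): balance=458069
step 3 (pay 98939): balance=370306
step 4 (pay 99884): balance=279457
step 5 (pay 90108): balance=196167
step 6 (pay 96901): balance=104052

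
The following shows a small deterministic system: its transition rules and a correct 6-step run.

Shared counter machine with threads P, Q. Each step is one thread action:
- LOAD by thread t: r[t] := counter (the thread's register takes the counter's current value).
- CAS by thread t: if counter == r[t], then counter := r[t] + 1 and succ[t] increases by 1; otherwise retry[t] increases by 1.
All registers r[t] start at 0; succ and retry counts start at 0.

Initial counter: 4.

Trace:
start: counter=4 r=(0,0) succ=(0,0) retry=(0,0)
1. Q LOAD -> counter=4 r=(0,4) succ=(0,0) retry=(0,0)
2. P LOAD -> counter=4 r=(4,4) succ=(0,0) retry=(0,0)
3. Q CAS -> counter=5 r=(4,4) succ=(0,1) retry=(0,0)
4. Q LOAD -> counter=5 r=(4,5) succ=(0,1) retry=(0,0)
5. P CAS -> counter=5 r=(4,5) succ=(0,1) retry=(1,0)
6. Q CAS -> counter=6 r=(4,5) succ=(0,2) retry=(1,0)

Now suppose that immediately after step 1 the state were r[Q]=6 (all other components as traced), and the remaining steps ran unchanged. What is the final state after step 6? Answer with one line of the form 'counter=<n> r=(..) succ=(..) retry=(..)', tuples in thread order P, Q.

state after step 1 := counter=4 r=(0,6) succ=(0,0) retry=(0,0)
2. P LOAD -> counter=4 r=(4,6) succ=(0,0) retry=(0,0)
3. Q CAS -> counter=4 r=(4,6) succ=(0,0) retry=(0,1)
4. Q LOAD -> counter=4 r=(4,4) succ=(0,0) retry=(0,1)
5. P CAS -> counter=5 r=(4,4) succ=(1,0) retry=(0,1)
6. Q CAS -> counter=5 r=(4,4) succ=(1,0) retry=(0,2)

counter=5 r=(4,4) succ=(1,0) retry=(0,2)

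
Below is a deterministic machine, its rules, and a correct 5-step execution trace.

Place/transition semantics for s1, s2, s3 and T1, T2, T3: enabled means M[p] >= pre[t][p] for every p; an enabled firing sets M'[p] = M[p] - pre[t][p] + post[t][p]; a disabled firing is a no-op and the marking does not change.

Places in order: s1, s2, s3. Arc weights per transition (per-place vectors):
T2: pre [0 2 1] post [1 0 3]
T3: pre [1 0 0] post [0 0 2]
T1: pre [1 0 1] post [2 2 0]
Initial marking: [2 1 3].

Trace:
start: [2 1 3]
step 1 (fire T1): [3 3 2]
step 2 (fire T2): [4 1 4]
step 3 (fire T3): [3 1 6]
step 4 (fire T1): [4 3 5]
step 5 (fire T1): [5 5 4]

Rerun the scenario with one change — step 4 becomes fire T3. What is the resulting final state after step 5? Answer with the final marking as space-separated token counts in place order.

3 3 7

(re-executing from step 4 with the substitution; state before step 4: [3 1 6])
step 4 (fire T3): [2 1 8]
step 5 (fire T1): [3 3 7]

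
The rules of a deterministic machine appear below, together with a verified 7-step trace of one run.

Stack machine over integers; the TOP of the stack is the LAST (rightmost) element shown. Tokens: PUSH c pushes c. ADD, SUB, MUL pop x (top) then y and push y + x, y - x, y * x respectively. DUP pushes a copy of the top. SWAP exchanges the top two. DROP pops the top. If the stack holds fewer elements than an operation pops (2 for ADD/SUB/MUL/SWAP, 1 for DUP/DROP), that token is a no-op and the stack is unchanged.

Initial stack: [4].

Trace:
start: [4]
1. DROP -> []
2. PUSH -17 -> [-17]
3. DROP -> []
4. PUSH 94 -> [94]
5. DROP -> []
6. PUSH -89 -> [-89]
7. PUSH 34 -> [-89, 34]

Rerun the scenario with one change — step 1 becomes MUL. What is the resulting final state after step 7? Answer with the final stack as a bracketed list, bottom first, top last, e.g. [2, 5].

(re-executing from step 1 with the substitution; state before step 1: [4])
1. MUL -> [4]
2. PUSH -17 -> [4, -17]
3. DROP -> [4]
4. PUSH 94 -> [4, 94]
5. DROP -> [4]
6. PUSH -89 -> [4, -89]
7. PUSH 34 -> [4, -89, 34]

[4, -89, 34]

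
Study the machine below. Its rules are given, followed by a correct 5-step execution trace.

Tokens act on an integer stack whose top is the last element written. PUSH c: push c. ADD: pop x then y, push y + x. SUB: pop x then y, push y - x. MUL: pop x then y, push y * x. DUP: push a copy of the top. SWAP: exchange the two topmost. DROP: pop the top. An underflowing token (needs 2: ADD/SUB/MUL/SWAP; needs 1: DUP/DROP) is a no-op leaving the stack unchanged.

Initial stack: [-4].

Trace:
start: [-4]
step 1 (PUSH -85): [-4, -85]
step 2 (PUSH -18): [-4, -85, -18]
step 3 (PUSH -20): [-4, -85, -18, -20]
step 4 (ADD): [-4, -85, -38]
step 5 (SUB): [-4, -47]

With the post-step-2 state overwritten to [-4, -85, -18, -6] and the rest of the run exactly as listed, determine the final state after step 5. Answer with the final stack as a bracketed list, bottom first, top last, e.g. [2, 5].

state after step 2 := [-4, -85, -18, -6]
step 3 (PUSH -20): [-4, -85, -18, -6, -20]
step 4 (ADD): [-4, -85, -18, -26]
step 5 (SUB): [-4, -85, 8]

[-4, -85, 8]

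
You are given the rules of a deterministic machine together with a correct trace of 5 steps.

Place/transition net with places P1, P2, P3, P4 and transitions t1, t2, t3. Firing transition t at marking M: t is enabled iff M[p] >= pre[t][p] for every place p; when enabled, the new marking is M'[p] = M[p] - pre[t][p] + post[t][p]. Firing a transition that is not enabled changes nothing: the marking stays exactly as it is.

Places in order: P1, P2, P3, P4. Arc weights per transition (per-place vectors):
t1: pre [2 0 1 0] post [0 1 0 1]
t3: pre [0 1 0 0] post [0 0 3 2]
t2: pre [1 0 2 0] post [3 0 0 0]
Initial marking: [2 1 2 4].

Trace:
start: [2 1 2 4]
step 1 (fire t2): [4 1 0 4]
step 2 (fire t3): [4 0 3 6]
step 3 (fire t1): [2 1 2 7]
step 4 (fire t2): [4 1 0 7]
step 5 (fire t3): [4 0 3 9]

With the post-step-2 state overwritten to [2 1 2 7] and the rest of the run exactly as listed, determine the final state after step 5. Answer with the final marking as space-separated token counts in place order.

0 1 4 10

state after step 2 := [2 1 2 7]
step 3 (fire t1): [0 2 1 8]
step 4 (fire t2): [0 2 1 8]
step 5 (fire t3): [0 1 4 10]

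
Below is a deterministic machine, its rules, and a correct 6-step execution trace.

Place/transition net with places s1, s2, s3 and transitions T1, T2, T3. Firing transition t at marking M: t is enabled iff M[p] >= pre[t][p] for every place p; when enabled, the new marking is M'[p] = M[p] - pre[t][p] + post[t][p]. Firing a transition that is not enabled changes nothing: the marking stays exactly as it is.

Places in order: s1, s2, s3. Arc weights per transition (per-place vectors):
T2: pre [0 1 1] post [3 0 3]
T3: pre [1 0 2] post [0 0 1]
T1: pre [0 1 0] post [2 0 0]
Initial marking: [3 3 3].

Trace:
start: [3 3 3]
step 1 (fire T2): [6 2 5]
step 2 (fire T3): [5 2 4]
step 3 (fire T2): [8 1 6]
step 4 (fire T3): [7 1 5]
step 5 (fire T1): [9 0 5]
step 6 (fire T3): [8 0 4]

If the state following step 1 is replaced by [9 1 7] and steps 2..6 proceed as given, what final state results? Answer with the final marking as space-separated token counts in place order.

state after step 1 := [9 1 7]
step 2 (fire T3): [8 1 6]
step 3 (fire T2): [11 0 8]
step 4 (fire T3): [10 0 7]
step 5 (fire T1): [10 0 7]
step 6 (fire T3): [9 0 6]

9 0 6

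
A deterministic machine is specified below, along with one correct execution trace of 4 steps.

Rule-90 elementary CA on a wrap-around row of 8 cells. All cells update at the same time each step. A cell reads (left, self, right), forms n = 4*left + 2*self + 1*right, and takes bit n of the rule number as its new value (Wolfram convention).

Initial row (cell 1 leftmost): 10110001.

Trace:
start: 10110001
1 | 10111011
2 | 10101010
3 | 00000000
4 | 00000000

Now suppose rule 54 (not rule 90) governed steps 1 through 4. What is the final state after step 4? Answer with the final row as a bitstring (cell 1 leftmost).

00000000

(re-executing steps 1..4 under rule 54; state before step 1: 10110001)
1 | 01001010
2 | 11111111
3 | 00000000
4 | 00000000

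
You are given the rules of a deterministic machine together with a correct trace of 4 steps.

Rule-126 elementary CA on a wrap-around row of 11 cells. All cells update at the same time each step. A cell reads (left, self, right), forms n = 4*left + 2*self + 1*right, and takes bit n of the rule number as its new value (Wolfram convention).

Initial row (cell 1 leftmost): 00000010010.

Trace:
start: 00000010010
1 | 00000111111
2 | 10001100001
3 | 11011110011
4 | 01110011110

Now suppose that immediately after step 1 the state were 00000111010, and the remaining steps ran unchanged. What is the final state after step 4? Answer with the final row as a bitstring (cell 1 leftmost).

11110001111

state after step 1 := 00000111010
2 | 00001101111
3 | 10011111001
4 | 11110001111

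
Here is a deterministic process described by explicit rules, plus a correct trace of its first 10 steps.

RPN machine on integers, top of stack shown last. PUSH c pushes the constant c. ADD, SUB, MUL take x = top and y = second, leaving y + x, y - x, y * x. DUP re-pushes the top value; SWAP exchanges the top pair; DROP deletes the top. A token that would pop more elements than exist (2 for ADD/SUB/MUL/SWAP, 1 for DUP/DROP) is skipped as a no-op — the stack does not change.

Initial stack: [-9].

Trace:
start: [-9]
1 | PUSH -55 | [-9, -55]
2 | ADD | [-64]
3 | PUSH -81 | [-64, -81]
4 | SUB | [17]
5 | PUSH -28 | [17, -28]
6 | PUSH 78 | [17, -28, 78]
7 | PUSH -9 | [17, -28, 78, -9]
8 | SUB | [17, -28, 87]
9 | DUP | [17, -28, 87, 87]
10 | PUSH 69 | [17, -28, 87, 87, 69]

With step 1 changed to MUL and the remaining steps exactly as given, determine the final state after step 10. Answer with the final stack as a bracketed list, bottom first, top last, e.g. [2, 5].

(re-executing from step 1 with the substitution; state before step 1: [-9])
1 | MUL | [-9]
2 | ADD | [-9]
3 | PUSH -81 | [-9, -81]
4 | SUB | [72]
5 | PUSH -28 | [72, -28]
6 | PUSH 78 | [72, -28, 78]
7 | PUSH -9 | [72, -28, 78, -9]
8 | SUB | [72, -28, 87]
9 | DUP | [72, -28, 87, 87]
10 | PUSH 69 | [72, -28, 87, 87, 69]

[72, -28, 87, 87, 69]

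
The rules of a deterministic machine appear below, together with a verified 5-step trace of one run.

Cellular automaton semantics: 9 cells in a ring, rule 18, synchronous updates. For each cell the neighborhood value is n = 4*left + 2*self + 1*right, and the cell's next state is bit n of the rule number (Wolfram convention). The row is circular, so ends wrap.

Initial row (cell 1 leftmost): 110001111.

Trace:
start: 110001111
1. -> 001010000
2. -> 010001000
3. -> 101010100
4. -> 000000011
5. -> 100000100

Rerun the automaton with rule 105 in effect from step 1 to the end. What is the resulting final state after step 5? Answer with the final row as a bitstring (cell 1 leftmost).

100100111

(re-executing steps 1..5 under rule 105; state before step 1: 110001111)
1. -> 010101000
2. -> 001010011
3. -> 000100011
4. -> 010001011
5. -> 100100111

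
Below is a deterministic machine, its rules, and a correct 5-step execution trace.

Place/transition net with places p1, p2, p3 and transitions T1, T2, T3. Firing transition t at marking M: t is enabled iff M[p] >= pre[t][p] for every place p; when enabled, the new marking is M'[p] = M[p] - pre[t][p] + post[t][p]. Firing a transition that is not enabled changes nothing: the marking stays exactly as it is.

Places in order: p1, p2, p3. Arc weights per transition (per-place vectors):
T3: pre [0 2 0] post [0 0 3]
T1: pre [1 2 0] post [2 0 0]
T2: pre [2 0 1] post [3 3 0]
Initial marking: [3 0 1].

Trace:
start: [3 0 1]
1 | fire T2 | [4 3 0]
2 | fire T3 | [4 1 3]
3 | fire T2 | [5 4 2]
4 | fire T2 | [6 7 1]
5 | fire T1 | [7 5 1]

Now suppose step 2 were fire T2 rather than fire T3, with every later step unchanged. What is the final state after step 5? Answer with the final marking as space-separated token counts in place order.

(re-executing from step 2 with the substitution; state before step 2: [4 3 0])
2 | fire T2 | [4 3 0]
3 | fire T2 | [4 3 0]
4 | fire T2 | [4 3 0]
5 | fire T1 | [5 1 0]

5 1 0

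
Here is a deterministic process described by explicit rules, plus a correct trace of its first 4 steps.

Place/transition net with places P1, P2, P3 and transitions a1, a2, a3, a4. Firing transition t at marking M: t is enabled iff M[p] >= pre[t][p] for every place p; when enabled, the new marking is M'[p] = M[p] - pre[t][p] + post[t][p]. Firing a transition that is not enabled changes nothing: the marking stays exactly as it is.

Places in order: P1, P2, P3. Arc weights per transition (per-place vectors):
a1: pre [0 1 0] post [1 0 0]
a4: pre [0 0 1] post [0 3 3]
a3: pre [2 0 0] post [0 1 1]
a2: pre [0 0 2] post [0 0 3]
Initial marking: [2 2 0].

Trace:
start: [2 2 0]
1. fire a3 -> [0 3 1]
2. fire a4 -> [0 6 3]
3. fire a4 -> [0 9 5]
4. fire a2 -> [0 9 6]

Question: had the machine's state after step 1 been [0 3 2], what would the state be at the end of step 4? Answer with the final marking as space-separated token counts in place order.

state after step 1 := [0 3 2]
2. fire a4 -> [0 6 4]
3. fire a4 -> [0 9 6]
4. fire a2 -> [0 9 7]

0 9 7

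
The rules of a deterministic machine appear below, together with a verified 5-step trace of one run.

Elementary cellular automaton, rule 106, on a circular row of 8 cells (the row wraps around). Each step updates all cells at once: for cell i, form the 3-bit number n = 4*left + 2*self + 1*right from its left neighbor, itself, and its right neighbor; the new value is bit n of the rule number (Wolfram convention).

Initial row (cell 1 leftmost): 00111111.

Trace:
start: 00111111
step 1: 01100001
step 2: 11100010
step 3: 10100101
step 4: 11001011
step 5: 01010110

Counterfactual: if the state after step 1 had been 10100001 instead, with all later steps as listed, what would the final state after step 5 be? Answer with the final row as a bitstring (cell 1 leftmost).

state after step 1 := 10100001
step 2: 11000011
step 3: 01000110
step 4: 10001110
step 5: 00011011

00011011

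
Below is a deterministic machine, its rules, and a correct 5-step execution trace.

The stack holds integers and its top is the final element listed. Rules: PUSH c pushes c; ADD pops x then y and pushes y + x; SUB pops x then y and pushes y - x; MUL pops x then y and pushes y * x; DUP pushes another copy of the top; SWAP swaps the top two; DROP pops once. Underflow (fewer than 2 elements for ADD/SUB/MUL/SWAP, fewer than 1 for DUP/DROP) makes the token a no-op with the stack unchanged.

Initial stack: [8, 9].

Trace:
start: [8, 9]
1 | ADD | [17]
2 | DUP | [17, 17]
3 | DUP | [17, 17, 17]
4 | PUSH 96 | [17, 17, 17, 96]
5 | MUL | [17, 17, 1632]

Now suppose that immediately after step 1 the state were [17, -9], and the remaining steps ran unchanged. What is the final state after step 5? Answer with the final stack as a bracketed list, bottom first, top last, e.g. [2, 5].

state after step 1 := [17, -9]
2 | DUP | [17, -9, -9]
3 | DUP | [17, -9, -9, -9]
4 | PUSH 96 | [17, -9, -9, -9, 96]
5 | MUL | [17, -9, -9, -864]

[17, -9, -9, -864]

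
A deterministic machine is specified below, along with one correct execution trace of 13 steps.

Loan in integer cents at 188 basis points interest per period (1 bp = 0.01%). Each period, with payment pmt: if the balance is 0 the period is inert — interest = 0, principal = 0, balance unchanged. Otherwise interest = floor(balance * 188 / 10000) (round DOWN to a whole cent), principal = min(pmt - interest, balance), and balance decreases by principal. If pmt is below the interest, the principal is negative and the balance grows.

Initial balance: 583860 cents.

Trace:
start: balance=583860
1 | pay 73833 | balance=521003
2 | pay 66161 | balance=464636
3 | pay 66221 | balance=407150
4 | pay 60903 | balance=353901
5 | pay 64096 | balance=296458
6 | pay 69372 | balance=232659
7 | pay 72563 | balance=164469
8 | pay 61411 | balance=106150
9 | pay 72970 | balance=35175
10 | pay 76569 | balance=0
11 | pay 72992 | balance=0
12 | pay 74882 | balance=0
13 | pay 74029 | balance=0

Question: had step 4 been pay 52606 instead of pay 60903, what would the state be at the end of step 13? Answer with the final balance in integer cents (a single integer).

0

(re-executing from step 4 with the substitution; state before step 4: balance=407150)
4 | pay 52606 | balance=362198
5 | pay 64096 | balance=304911
6 | pay 69372 | balance=241271
7 | pay 72563 | balance=173243
8 | pay 61411 | balance=115088
9 | pay 72970 | balance=44281
10 | pay 76569 | balance=0
11 | pay 72992 | balance=0
12 | pay 74882 | balance=0
13 | pay 74029 | balance=0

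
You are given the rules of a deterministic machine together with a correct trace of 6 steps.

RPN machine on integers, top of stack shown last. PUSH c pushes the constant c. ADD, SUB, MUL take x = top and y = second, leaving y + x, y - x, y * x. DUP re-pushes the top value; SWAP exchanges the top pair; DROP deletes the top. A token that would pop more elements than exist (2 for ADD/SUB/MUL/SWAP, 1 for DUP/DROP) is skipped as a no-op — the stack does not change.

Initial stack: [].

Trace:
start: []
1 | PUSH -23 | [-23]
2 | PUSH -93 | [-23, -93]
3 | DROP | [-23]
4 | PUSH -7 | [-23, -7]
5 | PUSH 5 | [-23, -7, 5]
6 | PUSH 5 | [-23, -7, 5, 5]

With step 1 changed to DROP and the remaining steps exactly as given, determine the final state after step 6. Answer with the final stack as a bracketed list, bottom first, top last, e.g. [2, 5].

[-7, 5, 5]

(re-executing from step 1 with the substitution; state before step 1: [])
1 | DROP | []
2 | PUSH -93 | [-93]
3 | DROP | []
4 | PUSH -7 | [-7]
5 | PUSH 5 | [-7, 5]
6 | PUSH 5 | [-7, 5, 5]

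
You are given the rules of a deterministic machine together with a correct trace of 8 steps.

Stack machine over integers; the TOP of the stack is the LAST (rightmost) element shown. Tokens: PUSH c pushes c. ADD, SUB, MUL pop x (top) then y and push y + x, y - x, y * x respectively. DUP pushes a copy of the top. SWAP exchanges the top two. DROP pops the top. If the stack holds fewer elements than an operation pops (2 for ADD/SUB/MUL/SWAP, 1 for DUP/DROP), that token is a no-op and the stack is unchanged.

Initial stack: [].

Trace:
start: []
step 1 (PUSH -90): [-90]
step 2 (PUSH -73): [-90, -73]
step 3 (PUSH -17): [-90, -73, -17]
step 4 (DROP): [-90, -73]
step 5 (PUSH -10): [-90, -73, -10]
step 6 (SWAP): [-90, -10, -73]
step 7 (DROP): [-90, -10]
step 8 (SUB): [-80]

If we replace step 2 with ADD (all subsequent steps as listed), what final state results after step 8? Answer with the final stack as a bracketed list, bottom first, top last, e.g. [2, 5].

[-10]

(re-executing from step 2 with the substitution; state before step 2: [-90])
step 2 (ADD): [-90]
step 3 (PUSH -17): [-90, -17]
step 4 (DROP): [-90]
step 5 (PUSH -10): [-90, -10]
step 6 (SWAP): [-10, -90]
step 7 (DROP): [-10]
step 8 (SUB): [-10]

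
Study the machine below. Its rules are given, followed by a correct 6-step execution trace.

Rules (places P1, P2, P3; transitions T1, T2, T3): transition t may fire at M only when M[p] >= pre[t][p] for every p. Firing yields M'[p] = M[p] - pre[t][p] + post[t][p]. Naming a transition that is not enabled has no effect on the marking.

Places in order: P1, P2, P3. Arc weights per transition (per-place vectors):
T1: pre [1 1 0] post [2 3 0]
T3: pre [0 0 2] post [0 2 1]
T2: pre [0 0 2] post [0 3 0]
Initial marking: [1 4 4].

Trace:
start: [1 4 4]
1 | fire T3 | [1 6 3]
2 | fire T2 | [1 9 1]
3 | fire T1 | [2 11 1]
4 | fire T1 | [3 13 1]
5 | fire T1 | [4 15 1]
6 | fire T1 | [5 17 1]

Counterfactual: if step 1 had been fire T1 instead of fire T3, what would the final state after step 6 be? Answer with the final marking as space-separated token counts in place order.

(re-executing from step 1 with the substitution; state before step 1: [1 4 4])
1 | fire T1 | [2 6 4]
2 | fire T2 | [2 9 2]
3 | fire T1 | [3 11 2]
4 | fire T1 | [4 13 2]
5 | fire T1 | [5 15 2]
6 | fire T1 | [6 17 2]

6 17 2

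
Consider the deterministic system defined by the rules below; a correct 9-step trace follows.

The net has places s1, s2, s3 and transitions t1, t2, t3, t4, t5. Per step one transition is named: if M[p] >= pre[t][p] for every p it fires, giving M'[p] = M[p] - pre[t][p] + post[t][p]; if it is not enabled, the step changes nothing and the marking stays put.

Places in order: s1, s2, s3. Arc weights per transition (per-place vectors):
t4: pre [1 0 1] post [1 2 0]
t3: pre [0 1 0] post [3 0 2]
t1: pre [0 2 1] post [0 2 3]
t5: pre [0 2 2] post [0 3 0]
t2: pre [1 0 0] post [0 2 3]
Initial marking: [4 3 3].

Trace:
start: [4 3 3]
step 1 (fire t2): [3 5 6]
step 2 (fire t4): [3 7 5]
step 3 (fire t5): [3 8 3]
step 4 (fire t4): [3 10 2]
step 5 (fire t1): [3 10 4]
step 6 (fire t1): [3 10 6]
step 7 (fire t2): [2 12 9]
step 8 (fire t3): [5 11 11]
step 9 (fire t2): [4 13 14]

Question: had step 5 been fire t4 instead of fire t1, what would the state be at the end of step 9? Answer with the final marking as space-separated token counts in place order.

4 15 11

(re-executing from step 5 with the substitution; state before step 5: [3 10 2])
step 5 (fire t4): [3 12 1]
step 6 (fire t1): [3 12 3]
step 7 (fire t2): [2 14 6]
step 8 (fire t3): [5 13 8]
step 9 (fire t2): [4 15 11]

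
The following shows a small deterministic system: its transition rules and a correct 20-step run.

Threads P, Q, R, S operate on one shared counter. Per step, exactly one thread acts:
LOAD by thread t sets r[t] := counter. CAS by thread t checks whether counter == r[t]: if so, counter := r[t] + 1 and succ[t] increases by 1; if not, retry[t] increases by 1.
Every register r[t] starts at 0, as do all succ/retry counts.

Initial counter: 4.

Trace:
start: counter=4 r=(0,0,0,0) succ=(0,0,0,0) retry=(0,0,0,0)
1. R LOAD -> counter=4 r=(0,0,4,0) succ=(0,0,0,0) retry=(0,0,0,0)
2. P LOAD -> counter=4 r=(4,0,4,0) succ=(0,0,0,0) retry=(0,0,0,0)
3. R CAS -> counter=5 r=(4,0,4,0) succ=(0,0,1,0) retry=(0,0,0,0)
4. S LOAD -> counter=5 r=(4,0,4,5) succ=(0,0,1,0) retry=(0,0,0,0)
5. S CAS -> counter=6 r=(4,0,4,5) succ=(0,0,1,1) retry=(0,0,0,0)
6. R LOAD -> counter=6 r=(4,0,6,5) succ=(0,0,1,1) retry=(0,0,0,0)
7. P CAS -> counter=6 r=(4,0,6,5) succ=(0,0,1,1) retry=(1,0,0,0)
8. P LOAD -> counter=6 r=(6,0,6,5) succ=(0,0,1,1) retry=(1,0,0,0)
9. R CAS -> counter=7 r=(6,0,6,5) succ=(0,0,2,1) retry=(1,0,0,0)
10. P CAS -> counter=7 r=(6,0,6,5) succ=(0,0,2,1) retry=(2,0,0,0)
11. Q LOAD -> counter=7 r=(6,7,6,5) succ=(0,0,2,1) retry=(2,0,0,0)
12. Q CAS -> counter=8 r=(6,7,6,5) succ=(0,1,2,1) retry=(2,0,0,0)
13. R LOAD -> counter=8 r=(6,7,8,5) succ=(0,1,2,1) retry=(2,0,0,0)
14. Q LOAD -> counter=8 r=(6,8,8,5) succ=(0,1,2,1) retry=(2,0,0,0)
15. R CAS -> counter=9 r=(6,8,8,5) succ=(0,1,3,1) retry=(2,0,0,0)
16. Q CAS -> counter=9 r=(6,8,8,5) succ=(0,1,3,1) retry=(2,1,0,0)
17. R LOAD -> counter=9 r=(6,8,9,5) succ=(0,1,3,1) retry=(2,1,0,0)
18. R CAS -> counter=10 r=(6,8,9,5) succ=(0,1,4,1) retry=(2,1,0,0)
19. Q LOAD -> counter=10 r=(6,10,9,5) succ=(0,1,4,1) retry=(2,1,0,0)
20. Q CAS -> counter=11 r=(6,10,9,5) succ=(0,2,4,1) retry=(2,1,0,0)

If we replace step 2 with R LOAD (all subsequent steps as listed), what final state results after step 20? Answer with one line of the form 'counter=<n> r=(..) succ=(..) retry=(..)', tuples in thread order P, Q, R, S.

counter=11 r=(6,10,9,5) succ=(0,2,4,1) retry=(2,1,0,0)

(re-executing from step 2 with the substitution; state before step 2: counter=4 r=(0,0,4,0) succ=(0,0,0,0) retry=(0,0,0,0))
2. R LOAD -> counter=4 r=(0,0,4,0) succ=(0,0,0,0) retry=(0,0,0,0)
3. R CAS -> counter=5 r=(0,0,4,0) succ=(0,0,1,0) retry=(0,0,0,0)
4. S LOAD -> counter=5 r=(0,0,4,5) succ=(0,0,1,0) retry=(0,0,0,0)
5. S CAS -> counter=6 r=(0,0,4,5) succ=(0,0,1,1) retry=(0,0,0,0)
6. R LOAD -> counter=6 r=(0,0,6,5) succ=(0,0,1,1) retry=(0,0,0,0)
7. P CAS -> counter=6 r=(0,0,6,5) succ=(0,0,1,1) retry=(1,0,0,0)
8. P LOAD -> counter=6 r=(6,0,6,5) succ=(0,0,1,1) retry=(1,0,0,0)
9. R CAS -> counter=7 r=(6,0,6,5) succ=(0,0,2,1) retry=(1,0,0,0)
10. P CAS -> counter=7 r=(6,0,6,5) succ=(0,0,2,1) retry=(2,0,0,0)
11. Q LOAD -> counter=7 r=(6,7,6,5) succ=(0,0,2,1) retry=(2,0,0,0)
12. Q CAS -> counter=8 r=(6,7,6,5) succ=(0,1,2,1) retry=(2,0,0,0)
13. R LOAD -> counter=8 r=(6,7,8,5) succ=(0,1,2,1) retry=(2,0,0,0)
14. Q LOAD -> counter=8 r=(6,8,8,5) succ=(0,1,2,1) retry=(2,0,0,0)
15. R CAS -> counter=9 r=(6,8,8,5) succ=(0,1,3,1) retry=(2,0,0,0)
16. Q CAS -> counter=9 r=(6,8,8,5) succ=(0,1,3,1) retry=(2,1,0,0)
17. R LOAD -> counter=9 r=(6,8,9,5) succ=(0,1,3,1) retry=(2,1,0,0)
18. R CAS -> counter=10 r=(6,8,9,5) succ=(0,1,4,1) retry=(2,1,0,0)
19. Q LOAD -> counter=10 r=(6,10,9,5) succ=(0,1,4,1) retry=(2,1,0,0)
20. Q CAS -> counter=11 r=(6,10,9,5) succ=(0,2,4,1) retry=(2,1,0,0)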